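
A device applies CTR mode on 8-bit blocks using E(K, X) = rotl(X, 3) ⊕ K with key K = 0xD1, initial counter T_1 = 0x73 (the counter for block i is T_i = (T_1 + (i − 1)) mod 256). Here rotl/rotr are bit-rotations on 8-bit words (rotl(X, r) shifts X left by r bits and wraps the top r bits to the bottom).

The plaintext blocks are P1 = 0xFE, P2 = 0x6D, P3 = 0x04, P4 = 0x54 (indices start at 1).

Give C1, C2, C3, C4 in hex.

CTR encryption: S_i = E(K, T_i) where T_i is the counter for block i; C_i = P_i ⊕ S_i.
C1: T = 0x73, S = E(K, T) = 0x4A; 0xFE ⊕ 0x4A = 0xB4.
C2: T = 0x74, S = E(K, T) = 0x72; 0x6D ⊕ 0x72 = 0x1F.
C3: T = 0x75, S = E(K, T) = 0x7A; 0x04 ⊕ 0x7A = 0x7E.
C4: T = 0x76, S = E(K, T) = 0x62; 0x54 ⊕ 0x62 = 0x36.

C1 = 0xB4, C2 = 0x1F, C3 = 0x7E, C4 = 0x36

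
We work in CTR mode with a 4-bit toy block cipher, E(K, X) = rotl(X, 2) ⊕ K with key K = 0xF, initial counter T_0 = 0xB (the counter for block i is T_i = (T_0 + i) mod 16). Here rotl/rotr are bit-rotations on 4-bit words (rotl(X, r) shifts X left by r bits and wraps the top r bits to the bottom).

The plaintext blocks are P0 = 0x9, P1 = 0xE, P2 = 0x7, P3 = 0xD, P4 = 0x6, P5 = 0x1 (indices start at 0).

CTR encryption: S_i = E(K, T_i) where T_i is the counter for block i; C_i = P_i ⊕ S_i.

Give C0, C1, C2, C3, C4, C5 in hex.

C0: T = 0xB, S = E(K, T) = 0x1; 0x9 ⊕ 0x1 = 0x8.
C1: T = 0xC, S = E(K, T) = 0xC; 0xE ⊕ 0xC = 0x2.
C2: T = 0xD, S = E(K, T) = 0x8; 0x7 ⊕ 0x8 = 0xF.
C3: T = 0xE, S = E(K, T) = 0x4; 0xD ⊕ 0x4 = 0x9.
C4: T = 0xF, S = E(K, T) = 0x0; 0x6 ⊕ 0x0 = 0x6.
C5: T = 0x0, S = E(K, T) = 0xF; 0x1 ⊕ 0xF = 0xE.

C0 = 0x8, C1 = 0x2, C2 = 0xF, C3 = 0x9, C4 = 0x6, C5 = 0xE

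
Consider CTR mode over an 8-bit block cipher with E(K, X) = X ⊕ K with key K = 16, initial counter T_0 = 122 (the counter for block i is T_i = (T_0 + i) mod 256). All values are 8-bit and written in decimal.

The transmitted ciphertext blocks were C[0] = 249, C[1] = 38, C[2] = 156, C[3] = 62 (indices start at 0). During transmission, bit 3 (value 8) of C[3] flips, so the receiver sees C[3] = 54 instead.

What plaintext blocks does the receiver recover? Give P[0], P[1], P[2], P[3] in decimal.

P[0] = 147, P[1] = 77, P[2] = 240, P[3] = 91

CTR decryption: S_i = E(K, T_i) where T_i is the counter for block i; P_i = C_i ⊕ S_i.
Only C[3] changed, to 54. In CTR, a change in C_i flips the same bit in P_i only; the keystream is unaffected. Decrypting the received ciphertext:
P[0]: T = 122, S = E(K, T) = 106; 249 ⊕ 106 = 147.
P[1]: T = 123, S = E(K, T) = 107; 38 ⊕ 107 = 77.
P[2]: T = 124, S = E(K, T) = 108; 156 ⊕ 108 = 240.
P[3]: T = 125, S = E(K, T) = 109; 54 ⊕ 109 = 91.
Blocks that differ from the original plaintext: P[3].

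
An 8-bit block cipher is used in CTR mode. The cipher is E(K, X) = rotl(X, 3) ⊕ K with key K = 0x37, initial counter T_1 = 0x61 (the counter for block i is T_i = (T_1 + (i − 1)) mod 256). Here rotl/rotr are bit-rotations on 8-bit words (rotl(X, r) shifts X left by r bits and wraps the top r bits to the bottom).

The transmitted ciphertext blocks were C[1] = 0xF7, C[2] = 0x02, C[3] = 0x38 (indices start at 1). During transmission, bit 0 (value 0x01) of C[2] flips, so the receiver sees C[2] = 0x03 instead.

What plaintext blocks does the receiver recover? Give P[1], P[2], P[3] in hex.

P[1] = 0xCB, P[2] = 0x27, P[3] = 0x14

CTR decryption: S_i = E(K, T_i) where T_i is the counter for block i; P_i = C_i ⊕ S_i.
Only C[2] changed, to 0x03. In CTR, a change in C_i flips the same bit in P_i only; the keystream is unaffected. Decrypting the received ciphertext:
P[1]: T = 0x61, S = E(K, T) = 0x3C; 0xF7 ⊕ 0x3C = 0xCB.
P[2]: T = 0x62, S = E(K, T) = 0x24; 0x03 ⊕ 0x24 = 0x27.
P[3]: T = 0x63, S = E(K, T) = 0x2C; 0x38 ⊕ 0x2C = 0x14.
Blocks that differ from the original plaintext: P[2].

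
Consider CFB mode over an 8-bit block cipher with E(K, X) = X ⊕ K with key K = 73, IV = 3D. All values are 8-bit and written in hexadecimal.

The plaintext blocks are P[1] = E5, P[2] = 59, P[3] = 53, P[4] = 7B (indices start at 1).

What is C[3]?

CFB encryption: C_i = P_i ⊕ E(K, C_{i−1}), with C_{0} = IV.
C[1]: E(K, 3D) = 4E; E5 ⊕ 4E = AB.
C[2]: E(K, AB) = D8; 59 ⊕ D8 = 81.
C[3]: E(K, 81) = F2; 53 ⊕ F2 = A1.

C[3] = A1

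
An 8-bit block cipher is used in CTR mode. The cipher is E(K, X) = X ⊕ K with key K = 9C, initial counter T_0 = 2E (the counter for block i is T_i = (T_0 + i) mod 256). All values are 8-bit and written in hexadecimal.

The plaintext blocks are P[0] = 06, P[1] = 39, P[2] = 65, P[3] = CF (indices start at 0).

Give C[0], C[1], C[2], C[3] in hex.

C[0] = B4, C[1] = 8A, C[2] = C9, C[3] = 62

CTR encryption: S_i = E(K, T_i) where T_i is the counter for block i; C_i = P_i ⊕ S_i.
C[0]: T = 2E, S = E(K, T) = B2; 06 ⊕ B2 = B4.
C[1]: T = 2F, S = E(K, T) = B3; 39 ⊕ B3 = 8A.
C[2]: T = 30, S = E(K, T) = AC; 65 ⊕ AC = C9.
C[3]: T = 31, S = E(K, T) = AD; CF ⊕ AD = 62.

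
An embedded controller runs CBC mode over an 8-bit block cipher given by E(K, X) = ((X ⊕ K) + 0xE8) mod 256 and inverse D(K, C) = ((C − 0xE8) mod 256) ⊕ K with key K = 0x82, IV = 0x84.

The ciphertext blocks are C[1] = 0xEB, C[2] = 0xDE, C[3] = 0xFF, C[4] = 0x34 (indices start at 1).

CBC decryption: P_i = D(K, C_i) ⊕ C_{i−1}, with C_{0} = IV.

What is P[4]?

P[4] = 0x31

P[4]: D(K, 0x34) = 0xCE; 0xCE ⊕ 0xFF = 0x31.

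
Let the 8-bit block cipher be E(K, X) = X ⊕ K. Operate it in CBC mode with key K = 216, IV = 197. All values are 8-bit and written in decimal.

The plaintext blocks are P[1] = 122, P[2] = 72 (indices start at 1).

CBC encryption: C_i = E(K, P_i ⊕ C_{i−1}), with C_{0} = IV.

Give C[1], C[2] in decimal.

C[1]: P[1] ⊕ 197 = 191; E(K, 191) = 103.
C[2]: P[2] ⊕ 103 = 47; E(K, 47) = 247.

C[1] = 103, C[2] = 247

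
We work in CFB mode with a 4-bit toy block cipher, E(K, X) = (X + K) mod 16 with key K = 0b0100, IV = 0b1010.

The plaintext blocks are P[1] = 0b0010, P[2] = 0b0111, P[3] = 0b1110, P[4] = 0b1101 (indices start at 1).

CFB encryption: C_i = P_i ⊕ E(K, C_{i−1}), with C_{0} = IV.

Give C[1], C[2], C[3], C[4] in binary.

C[1] = 0b1100, C[2] = 0b0111, C[3] = 0b0101, C[4] = 0b0100

C[1]: E(K, 0b1010) = 0b1110; 0b0010 ⊕ 0b1110 = 0b1100.
C[2]: E(K, 0b1100) = 0b0000; 0b0111 ⊕ 0b0000 = 0b0111.
C[3]: E(K, 0b0111) = 0b1011; 0b1110 ⊕ 0b1011 = 0b0101.
C[4]: E(K, 0b0101) = 0b1001; 0b1101 ⊕ 0b1001 = 0b0100.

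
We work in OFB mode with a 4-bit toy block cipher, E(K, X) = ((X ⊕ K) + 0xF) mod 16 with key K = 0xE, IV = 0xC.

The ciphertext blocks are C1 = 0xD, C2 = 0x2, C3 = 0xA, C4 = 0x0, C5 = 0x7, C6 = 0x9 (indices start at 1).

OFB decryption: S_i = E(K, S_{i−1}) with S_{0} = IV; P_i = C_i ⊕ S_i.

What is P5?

P1: S = E(K, 0xC) = 0x1; 0xD ⊕ 0x1 = 0xC.
P2: S = E(K, 0x1) = 0xE; 0x2 ⊕ 0xE = 0xC.
P3: S = E(K, 0xE) = 0xF; 0xA ⊕ 0xF = 0x5.
P4: S = E(K, 0xF) = 0x0; 0x0 ⊕ 0x0 = 0x0.
P5: S = E(K, 0x0) = 0xD; 0x7 ⊕ 0xD = 0xA.

P5 = 0xA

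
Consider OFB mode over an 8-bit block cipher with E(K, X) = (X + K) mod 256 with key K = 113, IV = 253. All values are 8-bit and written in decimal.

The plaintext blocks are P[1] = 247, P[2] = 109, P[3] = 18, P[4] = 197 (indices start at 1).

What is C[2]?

OFB encryption: S_i = E(K, S_{i−1}) with S_{0} = IV; C_i = P_i ⊕ S_i.
C[1]: S = E(K, 253) = 110; 247 ⊕ 110 = 153.
C[2]: S = E(K, 110) = 223; 109 ⊕ 223 = 178.

C[2] = 178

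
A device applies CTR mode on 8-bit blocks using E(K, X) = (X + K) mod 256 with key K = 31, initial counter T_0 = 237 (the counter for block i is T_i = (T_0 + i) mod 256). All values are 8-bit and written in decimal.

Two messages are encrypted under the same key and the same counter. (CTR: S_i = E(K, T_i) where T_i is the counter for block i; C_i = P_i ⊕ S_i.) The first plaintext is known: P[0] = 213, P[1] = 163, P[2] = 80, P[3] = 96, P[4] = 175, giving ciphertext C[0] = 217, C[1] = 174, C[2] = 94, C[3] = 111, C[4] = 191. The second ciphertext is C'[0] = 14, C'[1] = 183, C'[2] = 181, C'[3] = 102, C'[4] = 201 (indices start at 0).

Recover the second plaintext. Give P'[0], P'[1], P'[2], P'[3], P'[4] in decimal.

In CTR with a reused counter, both messages share the same keystream S_i, so C_i ⊕ C'_i = P_i ⊕ P'_i and thus P'_i = P_i ⊕ C_i ⊕ C'_i.
P'[0]: 213 ⊕ 217 ⊕ 14 = 2.
P'[1]: 163 ⊕ 174 ⊕ 183 = 186.
P'[2]: 80 ⊕ 94 ⊕ 181 = 187.
P'[3]: 96 ⊕ 111 ⊕ 102 = 105.
P'[4]: 175 ⊕ 191 ⊕ 201 = 217.

P'[0] = 2, P'[1] = 186, P'[2] = 187, P'[3] = 105, P'[4] = 217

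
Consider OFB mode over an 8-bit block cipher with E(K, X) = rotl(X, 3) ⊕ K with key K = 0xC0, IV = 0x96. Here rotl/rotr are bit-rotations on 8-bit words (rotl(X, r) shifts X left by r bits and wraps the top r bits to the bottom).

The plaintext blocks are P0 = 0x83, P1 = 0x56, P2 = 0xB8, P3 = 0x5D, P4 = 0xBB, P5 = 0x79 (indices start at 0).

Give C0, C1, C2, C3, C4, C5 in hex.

OFB encryption: S_i = E(K, S_{i−1}) with S_{−1} = IV; C_i = P_i ⊕ S_i.
C0: S = E(K, 0x96) = 0x74; 0x83 ⊕ 0x74 = 0xF7.
C1: S = E(K, 0x74) = 0x63; 0x56 ⊕ 0x63 = 0x35.
C2: S = E(K, 0x63) = 0xDB; 0xB8 ⊕ 0xDB = 0x63.
C3: S = E(K, 0xDB) = 0x1E; 0x5D ⊕ 0x1E = 0x43.
C4: S = E(K, 0x1E) = 0x30; 0xBB ⊕ 0x30 = 0x8B.
C5: S = E(K, 0x30) = 0x41; 0x79 ⊕ 0x41 = 0x38.

C0 = 0xF7, C1 = 0x35, C2 = 0x63, C3 = 0x43, C4 = 0x8B, C5 = 0x38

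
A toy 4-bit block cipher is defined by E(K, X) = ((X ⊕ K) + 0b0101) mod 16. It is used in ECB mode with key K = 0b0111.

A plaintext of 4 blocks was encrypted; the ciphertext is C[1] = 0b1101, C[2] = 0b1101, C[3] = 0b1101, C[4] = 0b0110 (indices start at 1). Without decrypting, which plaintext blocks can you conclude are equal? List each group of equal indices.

ECB encrypts each block independently with the same key, so equal ciphertext blocks imply equal plaintext blocks.
C[1] = C[2] = C[3] = 0b1101, so P[1] = P[2] = P[3].

P[1] = P[2] = P[3]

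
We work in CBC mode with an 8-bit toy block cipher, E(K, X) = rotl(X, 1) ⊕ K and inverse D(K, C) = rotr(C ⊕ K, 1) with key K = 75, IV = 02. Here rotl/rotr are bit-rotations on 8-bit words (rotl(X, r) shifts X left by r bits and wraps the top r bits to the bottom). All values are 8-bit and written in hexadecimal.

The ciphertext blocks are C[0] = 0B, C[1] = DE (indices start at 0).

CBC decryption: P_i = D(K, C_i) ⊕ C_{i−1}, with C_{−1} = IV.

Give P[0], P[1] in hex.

P[0] = 3D, P[1] = DE

P[0]: D(K, 0B) = 3F; 3F ⊕ 02 = 3D.
P[1]: D(K, DE) = D5; D5 ⊕ 0B = DE.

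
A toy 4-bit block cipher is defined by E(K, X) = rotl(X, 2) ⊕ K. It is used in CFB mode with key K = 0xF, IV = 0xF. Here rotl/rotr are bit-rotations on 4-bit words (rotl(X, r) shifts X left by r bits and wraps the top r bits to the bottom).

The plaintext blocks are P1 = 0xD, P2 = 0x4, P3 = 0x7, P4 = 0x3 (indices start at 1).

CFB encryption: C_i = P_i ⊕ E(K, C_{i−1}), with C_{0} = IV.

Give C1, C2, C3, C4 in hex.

C1 = 0xD, C2 = 0xC, C3 = 0xB, C4 = 0x2

C1: E(K, 0xF) = 0x0; 0xD ⊕ 0x0 = 0xD.
C2: E(K, 0xD) = 0x8; 0x4 ⊕ 0x8 = 0xC.
C3: E(K, 0xC) = 0xC; 0x7 ⊕ 0xC = 0xB.
C4: E(K, 0xB) = 0x1; 0x3 ⊕ 0x1 = 0x2.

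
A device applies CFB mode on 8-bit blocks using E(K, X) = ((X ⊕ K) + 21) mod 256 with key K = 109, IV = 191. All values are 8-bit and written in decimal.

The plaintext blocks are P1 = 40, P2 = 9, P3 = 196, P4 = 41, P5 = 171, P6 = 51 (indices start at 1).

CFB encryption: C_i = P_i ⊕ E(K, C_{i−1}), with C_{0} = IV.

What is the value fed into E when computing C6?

140

C1: E(K, 191) = 231; 40 ⊕ 231 = 207.
C2: E(K, 207) = 183; 9 ⊕ 183 = 190.
C3: E(K, 190) = 232; 196 ⊕ 232 = 44.
C4: E(K, 44) = 86; 41 ⊕ 86 = 127.
C5: E(K, 127) = 39; 171 ⊕ 39 = 140.
C6: E(K, 140) = 246; 51 ⊕ 246 = 197.
So the input to E for block 6 is 140.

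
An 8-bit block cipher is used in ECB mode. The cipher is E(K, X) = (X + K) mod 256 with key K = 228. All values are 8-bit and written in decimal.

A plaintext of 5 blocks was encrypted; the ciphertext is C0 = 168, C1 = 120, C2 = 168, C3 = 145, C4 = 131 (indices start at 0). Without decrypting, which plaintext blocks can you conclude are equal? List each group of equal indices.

ECB encrypts each block independently with the same key, so equal ciphertext blocks imply equal plaintext blocks.
C0 = C2 = 168, so P0 = P2.

P0 = P2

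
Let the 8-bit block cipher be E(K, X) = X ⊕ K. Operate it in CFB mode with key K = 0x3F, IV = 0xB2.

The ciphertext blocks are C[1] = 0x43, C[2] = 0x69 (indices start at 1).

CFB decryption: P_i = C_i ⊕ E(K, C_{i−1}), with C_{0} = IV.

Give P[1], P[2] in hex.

P[1] = 0xCE, P[2] = 0x15

P[1]: E(K, 0xB2) = 0x8D; 0x43 ⊕ 0x8D = 0xCE.
P[2]: E(K, 0x43) = 0x7C; 0x69 ⊕ 0x7C = 0x15.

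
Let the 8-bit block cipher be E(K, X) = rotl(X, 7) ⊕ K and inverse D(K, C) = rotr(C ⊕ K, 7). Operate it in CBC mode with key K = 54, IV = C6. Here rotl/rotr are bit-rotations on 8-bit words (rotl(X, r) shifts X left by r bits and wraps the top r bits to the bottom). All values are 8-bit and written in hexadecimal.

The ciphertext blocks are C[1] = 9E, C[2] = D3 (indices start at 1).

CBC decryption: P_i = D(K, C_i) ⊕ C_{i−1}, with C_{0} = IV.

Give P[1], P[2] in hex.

P[1] = 53, P[2] = 91

P[1]: D(K, 9E) = 95; 95 ⊕ C6 = 53.
P[2]: D(K, D3) = 0F; 0F ⊕ 9E = 91.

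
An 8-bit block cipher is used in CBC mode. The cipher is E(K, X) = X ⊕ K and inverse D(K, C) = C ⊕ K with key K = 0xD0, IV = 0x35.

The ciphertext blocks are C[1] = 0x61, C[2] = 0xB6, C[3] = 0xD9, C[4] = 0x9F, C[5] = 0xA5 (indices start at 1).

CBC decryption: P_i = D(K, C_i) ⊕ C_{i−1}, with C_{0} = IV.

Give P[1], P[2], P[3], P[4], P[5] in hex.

P[1] = 0x84, P[2] = 0x07, P[3] = 0xBF, P[4] = 0x96, P[5] = 0xEA

P[1]: D(K, 0x61) = 0xB1; 0xB1 ⊕ 0x35 = 0x84.
P[2]: D(K, 0xB6) = 0x66; 0x66 ⊕ 0x61 = 0x07.
P[3]: D(K, 0xD9) = 0x09; 0x09 ⊕ 0xB6 = 0xBF.
P[4]: D(K, 0x9F) = 0x4F; 0x4F ⊕ 0xD9 = 0x96.
P[5]: D(K, 0xA5) = 0x75; 0x75 ⊕ 0x9F = 0xEA.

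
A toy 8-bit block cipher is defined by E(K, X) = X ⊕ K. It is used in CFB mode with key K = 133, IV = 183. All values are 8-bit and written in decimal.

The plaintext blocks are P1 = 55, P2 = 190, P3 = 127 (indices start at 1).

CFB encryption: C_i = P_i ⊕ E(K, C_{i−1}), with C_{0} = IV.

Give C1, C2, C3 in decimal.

C1: E(K, 183) = 50; 55 ⊕ 50 = 5.
C2: E(K, 5) = 128; 190 ⊕ 128 = 62.
C3: E(K, 62) = 187; 127 ⊕ 187 = 196.

C1 = 5, C2 = 62, C3 = 196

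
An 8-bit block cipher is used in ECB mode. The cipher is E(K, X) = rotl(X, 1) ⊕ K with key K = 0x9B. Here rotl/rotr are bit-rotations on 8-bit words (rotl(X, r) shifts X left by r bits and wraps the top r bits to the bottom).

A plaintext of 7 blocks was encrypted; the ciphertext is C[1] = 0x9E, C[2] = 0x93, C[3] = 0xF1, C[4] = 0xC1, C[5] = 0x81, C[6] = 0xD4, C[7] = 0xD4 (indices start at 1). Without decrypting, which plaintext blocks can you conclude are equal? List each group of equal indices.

P[6] = P[7]

ECB encrypts each block independently with the same key, so equal ciphertext blocks imply equal plaintext blocks.
C[6] = C[7] = 0xD4, so P[6] = P[7].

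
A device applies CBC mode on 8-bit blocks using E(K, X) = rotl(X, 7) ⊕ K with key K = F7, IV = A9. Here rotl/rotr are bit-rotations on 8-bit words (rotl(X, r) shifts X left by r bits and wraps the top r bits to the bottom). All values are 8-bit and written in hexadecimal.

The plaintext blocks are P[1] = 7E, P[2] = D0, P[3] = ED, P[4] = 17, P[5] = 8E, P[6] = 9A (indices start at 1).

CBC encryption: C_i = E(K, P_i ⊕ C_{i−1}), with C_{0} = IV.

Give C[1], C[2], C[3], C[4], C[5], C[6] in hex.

C[1]: P[1] ⊕ A9 = D7; E(K, D7) = 1C.
C[2]: P[2] ⊕ 1C = CC; E(K, CC) = 91.
C[3]: P[3] ⊕ 91 = 7C; E(K, 7C) = C9.
C[4]: P[4] ⊕ C9 = DE; E(K, DE) = 98.
C[5]: P[5] ⊕ 98 = 16; E(K, 16) = FC.
C[6]: P[6] ⊕ FC = 66; E(K, 66) = C4.

C[1] = 1C, C[2] = 91, C[3] = C9, C[4] = 98, C[5] = FC, C[6] = C4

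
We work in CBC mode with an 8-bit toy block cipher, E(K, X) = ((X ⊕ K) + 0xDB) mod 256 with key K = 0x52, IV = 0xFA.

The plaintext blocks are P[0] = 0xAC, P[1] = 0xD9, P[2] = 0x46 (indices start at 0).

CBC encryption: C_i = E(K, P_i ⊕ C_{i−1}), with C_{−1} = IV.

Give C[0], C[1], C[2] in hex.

C[0] = 0xDF, C[1] = 0x2F, C[2] = 0x16

C[0]: P[0] ⊕ 0xFA = 0x56; E(K, 0x56) = 0xDF.
C[1]: P[1] ⊕ 0xDF = 0x06; E(K, 0x06) = 0x2F.
C[2]: P[2] ⊕ 0x2F = 0x69; E(K, 0x69) = 0x16.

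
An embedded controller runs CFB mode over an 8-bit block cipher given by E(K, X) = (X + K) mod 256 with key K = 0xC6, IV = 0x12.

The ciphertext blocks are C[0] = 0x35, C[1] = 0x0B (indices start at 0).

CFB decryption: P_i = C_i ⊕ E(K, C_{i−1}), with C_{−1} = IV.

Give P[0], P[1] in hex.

P[0] = 0xED, P[1] = 0xF0

P[0]: E(K, 0x12) = 0xD8; 0x35 ⊕ 0xD8 = 0xED.
P[1]: E(K, 0x35) = 0xFB; 0x0B ⊕ 0xFB = 0xF0.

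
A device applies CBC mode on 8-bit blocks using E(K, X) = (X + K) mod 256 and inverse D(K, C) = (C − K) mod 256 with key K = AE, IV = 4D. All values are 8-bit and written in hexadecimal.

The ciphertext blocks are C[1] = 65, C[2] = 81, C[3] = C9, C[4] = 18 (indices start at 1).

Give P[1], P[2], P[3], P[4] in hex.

P[1] = FA, P[2] = B6, P[3] = 9A, P[4] = A3

CBC decryption: P_i = D(K, C_i) ⊕ C_{i−1}, with C_{0} = IV.
P[1]: D(K, 65) = B7; B7 ⊕ 4D = FA.
P[2]: D(K, 81) = D3; D3 ⊕ 65 = B6.
P[3]: D(K, C9) = 1B; 1B ⊕ 81 = 9A.
P[4]: D(K, 18) = 6A; 6A ⊕ C9 = A3.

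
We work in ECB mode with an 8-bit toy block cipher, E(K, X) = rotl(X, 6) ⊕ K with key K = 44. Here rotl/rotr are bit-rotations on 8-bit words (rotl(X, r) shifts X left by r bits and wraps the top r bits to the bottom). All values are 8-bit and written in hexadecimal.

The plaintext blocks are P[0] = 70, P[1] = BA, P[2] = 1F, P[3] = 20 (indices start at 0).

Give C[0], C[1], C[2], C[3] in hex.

ECB encryption: C_i = E(K, P_i).
C[0]: E(K, 70) = 58.
C[1]: E(K, BA) = EA.
C[2]: E(K, 1F) = 83.
C[3]: E(K, 20) = 4C.

C[0] = 58, C[1] = EA, C[2] = 83, C[3] = 4C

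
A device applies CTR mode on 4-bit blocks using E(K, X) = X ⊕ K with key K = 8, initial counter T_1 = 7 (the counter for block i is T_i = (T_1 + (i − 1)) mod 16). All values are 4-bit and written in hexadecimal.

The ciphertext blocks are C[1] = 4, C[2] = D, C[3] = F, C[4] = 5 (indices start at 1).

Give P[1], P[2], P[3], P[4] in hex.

CTR decryption: S_i = E(K, T_i) where T_i is the counter for block i; P_i = C_i ⊕ S_i.
P[1]: T = 7, S = E(K, T) = F; 4 ⊕ F = B.
P[2]: T = 8, S = E(K, T) = 0; D ⊕ 0 = D.
P[3]: T = 9, S = E(K, T) = 1; F ⊕ 1 = E.
P[4]: T = A, S = E(K, T) = 2; 5 ⊕ 2 = 7.

P[1] = B, P[2] = D, P[3] = E, P[4] = 7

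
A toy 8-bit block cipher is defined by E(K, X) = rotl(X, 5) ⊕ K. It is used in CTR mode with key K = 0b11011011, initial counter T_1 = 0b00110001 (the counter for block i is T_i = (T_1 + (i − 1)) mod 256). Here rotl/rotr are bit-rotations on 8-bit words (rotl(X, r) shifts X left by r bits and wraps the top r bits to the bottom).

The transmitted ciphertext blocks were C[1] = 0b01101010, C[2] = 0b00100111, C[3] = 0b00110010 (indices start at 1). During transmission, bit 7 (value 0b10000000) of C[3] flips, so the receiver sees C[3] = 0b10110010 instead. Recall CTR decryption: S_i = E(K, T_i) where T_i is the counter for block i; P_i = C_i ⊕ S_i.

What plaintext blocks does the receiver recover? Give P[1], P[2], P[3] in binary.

P[1] = 0b10010111, P[2] = 0b10111010, P[3] = 0b00001111

Only C[3] changed, to 0b10110010. In CTR, a change in C_i flips the same bit in P_i only; the keystream is unaffected. Decrypting the received ciphertext:
P[1]: T = 0b00110001, S = E(K, T) = 0b11111101; 0b01101010 ⊕ 0b11111101 = 0b10010111.
P[2]: T = 0b00110010, S = E(K, T) = 0b10011101; 0b00100111 ⊕ 0b10011101 = 0b10111010.
P[3]: T = 0b00110011, S = E(K, T) = 0b10111101; 0b10110010 ⊕ 0b10111101 = 0b00001111.
Blocks that differ from the original plaintext: P[3].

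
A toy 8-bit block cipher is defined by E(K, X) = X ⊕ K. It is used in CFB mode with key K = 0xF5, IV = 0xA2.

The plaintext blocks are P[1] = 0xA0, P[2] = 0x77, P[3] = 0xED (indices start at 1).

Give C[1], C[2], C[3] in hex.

CFB encryption: C_i = P_i ⊕ E(K, C_{i−1}), with C_{0} = IV.
C[1]: E(K, 0xA2) = 0x57; 0xA0 ⊕ 0x57 = 0xF7.
C[2]: E(K, 0xF7) = 0x02; 0x77 ⊕ 0x02 = 0x75.
C[3]: E(K, 0x75) = 0x80; 0xED ⊕ 0x80 = 0x6D.

C[1] = 0xF7, C[2] = 0x75, C[3] = 0x6D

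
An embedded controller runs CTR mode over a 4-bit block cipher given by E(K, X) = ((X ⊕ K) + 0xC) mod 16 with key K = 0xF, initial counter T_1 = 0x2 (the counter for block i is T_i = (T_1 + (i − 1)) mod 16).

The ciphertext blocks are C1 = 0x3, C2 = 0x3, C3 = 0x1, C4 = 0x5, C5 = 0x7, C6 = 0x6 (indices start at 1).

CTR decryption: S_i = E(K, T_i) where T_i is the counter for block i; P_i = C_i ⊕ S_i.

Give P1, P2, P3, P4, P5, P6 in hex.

P1 = 0xA, P2 = 0xB, P3 = 0x6, P4 = 0x3, P5 = 0x2, P6 = 0x2

P1: T = 0x2, S = E(K, T) = 0x9; 0x3 ⊕ 0x9 = 0xA.
P2: T = 0x3, S = E(K, T) = 0x8; 0x3 ⊕ 0x8 = 0xB.
P3: T = 0x4, S = E(K, T) = 0x7; 0x1 ⊕ 0x7 = 0x6.
P4: T = 0x5, S = E(K, T) = 0x6; 0x5 ⊕ 0x6 = 0x3.
P5: T = 0x6, S = E(K, T) = 0x5; 0x7 ⊕ 0x5 = 0x2.
P6: T = 0x7, S = E(K, T) = 0x4; 0x6 ⊕ 0x4 = 0x2.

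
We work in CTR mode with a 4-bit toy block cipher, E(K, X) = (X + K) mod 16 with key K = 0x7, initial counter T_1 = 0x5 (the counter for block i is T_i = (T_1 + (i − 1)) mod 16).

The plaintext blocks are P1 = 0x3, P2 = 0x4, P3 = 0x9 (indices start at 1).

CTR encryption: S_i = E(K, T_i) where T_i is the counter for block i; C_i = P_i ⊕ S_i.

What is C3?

C3 = 0x7

C1: T = 0x5, S = E(K, T) = 0xC; 0x3 ⊕ 0xC = 0xF.
C2: T = 0x6, S = E(K, T) = 0xD; 0x4 ⊕ 0xD = 0x9.
C3: T = 0x7, S = E(K, T) = 0xE; 0x9 ⊕ 0xE = 0x7.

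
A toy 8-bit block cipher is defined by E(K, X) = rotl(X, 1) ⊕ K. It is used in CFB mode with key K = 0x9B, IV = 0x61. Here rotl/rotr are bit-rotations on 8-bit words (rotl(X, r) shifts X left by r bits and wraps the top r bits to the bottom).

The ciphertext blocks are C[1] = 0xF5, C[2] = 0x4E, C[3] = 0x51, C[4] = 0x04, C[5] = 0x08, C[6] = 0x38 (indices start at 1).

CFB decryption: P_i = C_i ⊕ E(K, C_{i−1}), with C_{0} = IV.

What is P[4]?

P[4]: E(K, 0x51) = 0x39; 0x04 ⊕ 0x39 = 0x3D.

P[4] = 0x3D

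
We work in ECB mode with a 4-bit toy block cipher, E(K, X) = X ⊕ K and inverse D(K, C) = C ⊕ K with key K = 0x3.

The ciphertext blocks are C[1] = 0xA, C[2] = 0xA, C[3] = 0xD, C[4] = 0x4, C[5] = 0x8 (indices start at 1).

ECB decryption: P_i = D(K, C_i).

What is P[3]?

P[3] = 0xE

P[3]: D(K, 0xD) = 0xE.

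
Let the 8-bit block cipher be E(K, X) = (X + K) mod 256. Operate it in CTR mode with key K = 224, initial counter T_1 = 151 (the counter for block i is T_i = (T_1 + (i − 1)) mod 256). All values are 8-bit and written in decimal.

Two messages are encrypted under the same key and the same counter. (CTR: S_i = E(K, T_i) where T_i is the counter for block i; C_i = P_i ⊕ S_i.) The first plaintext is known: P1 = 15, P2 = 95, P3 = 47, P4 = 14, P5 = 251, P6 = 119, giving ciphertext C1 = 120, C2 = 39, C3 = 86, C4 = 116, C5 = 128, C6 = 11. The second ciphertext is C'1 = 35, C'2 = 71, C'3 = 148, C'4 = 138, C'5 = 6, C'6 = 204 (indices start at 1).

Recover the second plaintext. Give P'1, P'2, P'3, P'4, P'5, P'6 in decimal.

In CTR with a reused counter, both messages share the same keystream S_i, so C_i ⊕ C'_i = P_i ⊕ P'_i and thus P'_i = P_i ⊕ C_i ⊕ C'_i.
P'1: 15 ⊕ 120 ⊕ 35 = 84.
P'2: 95 ⊕ 39 ⊕ 71 = 63.
P'3: 47 ⊕ 86 ⊕ 148 = 237.
P'4: 14 ⊕ 116 ⊕ 138 = 240.
P'5: 251 ⊕ 128 ⊕ 6 = 125.
P'6: 119 ⊕ 11 ⊕ 204 = 176.

P'1 = 84, P'2 = 63, P'3 = 237, P'4 = 240, P'5 = 125, P'6 = 176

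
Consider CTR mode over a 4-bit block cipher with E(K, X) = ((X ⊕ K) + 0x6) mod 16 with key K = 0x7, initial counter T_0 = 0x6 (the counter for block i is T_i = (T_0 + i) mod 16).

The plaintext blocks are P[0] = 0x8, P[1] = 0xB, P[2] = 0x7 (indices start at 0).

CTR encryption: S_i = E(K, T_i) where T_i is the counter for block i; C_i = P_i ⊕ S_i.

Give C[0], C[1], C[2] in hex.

C[0]: T = 0x6, S = E(K, T) = 0x7; 0x8 ⊕ 0x7 = 0xF.
C[1]: T = 0x7, S = E(K, T) = 0x6; 0xB ⊕ 0x6 = 0xD.
C[2]: T = 0x8, S = E(K, T) = 0x5; 0x7 ⊕ 0x5 = 0x2.

C[0] = 0xF, C[1] = 0xD, C[2] = 0x2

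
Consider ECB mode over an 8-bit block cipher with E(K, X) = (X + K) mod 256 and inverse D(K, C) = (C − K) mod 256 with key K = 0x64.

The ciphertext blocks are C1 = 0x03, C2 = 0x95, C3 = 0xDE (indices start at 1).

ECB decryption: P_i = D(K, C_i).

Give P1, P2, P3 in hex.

P1: D(K, 0x03) = 0x9F.
P2: D(K, 0x95) = 0x31.
P3: D(K, 0xDE) = 0x7A.

P1 = 0x9F, P2 = 0x31, P3 = 0x7A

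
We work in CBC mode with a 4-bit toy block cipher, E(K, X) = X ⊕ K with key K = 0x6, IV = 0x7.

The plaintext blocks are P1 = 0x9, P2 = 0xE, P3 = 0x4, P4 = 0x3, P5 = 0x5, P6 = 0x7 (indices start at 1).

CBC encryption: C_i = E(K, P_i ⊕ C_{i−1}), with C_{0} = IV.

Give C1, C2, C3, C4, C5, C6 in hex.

C1 = 0x8, C2 = 0x0, C3 = 0x2, C4 = 0x7, C5 = 0x4, C6 = 0x5

C1: P1 ⊕ 0x7 = 0xE; E(K, 0xE) = 0x8.
C2: P2 ⊕ 0x8 = 0x6; E(K, 0x6) = 0x0.
C3: P3 ⊕ 0x0 = 0x4; E(K, 0x4) = 0x2.
C4: P4 ⊕ 0x2 = 0x1; E(K, 0x1) = 0x7.
C5: P5 ⊕ 0x7 = 0x2; E(K, 0x2) = 0x4.
C6: P6 ⊕ 0x4 = 0x3; E(K, 0x3) = 0x5.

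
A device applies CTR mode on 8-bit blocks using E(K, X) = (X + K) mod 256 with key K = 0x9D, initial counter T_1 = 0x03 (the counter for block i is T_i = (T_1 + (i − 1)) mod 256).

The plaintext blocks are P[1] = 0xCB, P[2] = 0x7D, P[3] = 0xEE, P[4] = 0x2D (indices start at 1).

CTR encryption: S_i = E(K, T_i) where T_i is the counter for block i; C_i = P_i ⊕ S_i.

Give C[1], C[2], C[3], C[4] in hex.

C[1]: T = 0x03, S = E(K, T) = 0xA0; 0xCB ⊕ 0xA0 = 0x6B.
C[2]: T = 0x04, S = E(K, T) = 0xA1; 0x7D ⊕ 0xA1 = 0xDC.
C[3]: T = 0x05, S = E(K, T) = 0xA2; 0xEE ⊕ 0xA2 = 0x4C.
C[4]: T = 0x06, S = E(K, T) = 0xA3; 0x2D ⊕ 0xA3 = 0x8E.

C[1] = 0x6B, C[2] = 0xDC, C[3] = 0x4C, C[4] = 0x8E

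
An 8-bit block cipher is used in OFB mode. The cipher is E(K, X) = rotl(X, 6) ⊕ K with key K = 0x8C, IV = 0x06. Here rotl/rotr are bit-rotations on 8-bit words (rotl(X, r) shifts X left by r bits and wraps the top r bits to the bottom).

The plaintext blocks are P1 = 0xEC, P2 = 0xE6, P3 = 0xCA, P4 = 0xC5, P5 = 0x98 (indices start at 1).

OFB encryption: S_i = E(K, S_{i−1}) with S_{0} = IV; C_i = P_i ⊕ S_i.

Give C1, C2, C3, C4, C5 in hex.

C1: S = E(K, 0x06) = 0x0D; 0xEC ⊕ 0x0D = 0xE1.
C2: S = E(K, 0x0D) = 0xCF; 0xE6 ⊕ 0xCF = 0x29.
C3: S = E(K, 0xCF) = 0x7F; 0xCA ⊕ 0x7F = 0xB5.
C4: S = E(K, 0x7F) = 0x53; 0xC5 ⊕ 0x53 = 0x96.
C5: S = E(K, 0x53) = 0x58; 0x98 ⊕ 0x58 = 0xC0.

C1 = 0xE1, C2 = 0x29, C3 = 0xB5, C4 = 0x96, C5 = 0xC0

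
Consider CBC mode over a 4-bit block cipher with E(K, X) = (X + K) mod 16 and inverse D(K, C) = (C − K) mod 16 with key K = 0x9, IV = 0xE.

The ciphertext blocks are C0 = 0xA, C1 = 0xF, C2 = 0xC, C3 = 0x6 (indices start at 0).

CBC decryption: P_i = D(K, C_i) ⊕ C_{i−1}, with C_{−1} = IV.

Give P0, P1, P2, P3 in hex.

P0 = 0xF, P1 = 0xC, P2 = 0xC, P3 = 0x1

P0: D(K, 0xA) = 0x1; 0x1 ⊕ 0xE = 0xF.
P1: D(K, 0xF) = 0x6; 0x6 ⊕ 0xA = 0xC.
P2: D(K, 0xC) = 0x3; 0x3 ⊕ 0xF = 0xC.
P3: D(K, 0x6) = 0xD; 0xD ⊕ 0xC = 0x1.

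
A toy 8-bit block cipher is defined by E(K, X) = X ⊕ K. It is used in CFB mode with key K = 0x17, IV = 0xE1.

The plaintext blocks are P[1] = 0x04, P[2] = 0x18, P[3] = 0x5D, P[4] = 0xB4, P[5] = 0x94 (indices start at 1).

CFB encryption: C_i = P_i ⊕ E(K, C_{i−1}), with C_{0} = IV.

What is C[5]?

C[1]: E(K, 0xE1) = 0xF6; 0x04 ⊕ 0xF6 = 0xF2.
C[2]: E(K, 0xF2) = 0xE5; 0x18 ⊕ 0xE5 = 0xFD.
C[3]: E(K, 0xFD) = 0xEA; 0x5D ⊕ 0xEA = 0xB7.
C[4]: E(K, 0xB7) = 0xA0; 0xB4 ⊕ 0xA0 = 0x14.
C[5]: E(K, 0x14) = 0x03; 0x94 ⊕ 0x03 = 0x97.

C[5] = 0x97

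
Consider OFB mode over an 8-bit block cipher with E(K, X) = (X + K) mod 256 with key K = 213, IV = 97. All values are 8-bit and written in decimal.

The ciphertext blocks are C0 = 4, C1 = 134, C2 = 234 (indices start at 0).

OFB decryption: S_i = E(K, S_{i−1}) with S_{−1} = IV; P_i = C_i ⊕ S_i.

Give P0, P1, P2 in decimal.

P0 = 50, P1 = 141, P2 = 10

P0: S = E(K, 97) = 54; 4 ⊕ 54 = 50.
P1: S = E(K, 54) = 11; 134 ⊕ 11 = 141.
P2: S = E(K, 11) = 224; 234 ⊕ 224 = 10.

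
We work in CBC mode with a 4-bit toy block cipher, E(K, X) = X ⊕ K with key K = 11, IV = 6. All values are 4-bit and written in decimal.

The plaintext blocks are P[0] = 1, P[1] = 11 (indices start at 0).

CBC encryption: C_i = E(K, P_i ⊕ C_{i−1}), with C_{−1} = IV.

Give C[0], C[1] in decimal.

C[0]: P[0] ⊕ 6 = 7; E(K, 7) = 12.
C[1]: P[1] ⊕ 12 = 7; E(K, 7) = 12.

C[0] = 12, C[1] = 12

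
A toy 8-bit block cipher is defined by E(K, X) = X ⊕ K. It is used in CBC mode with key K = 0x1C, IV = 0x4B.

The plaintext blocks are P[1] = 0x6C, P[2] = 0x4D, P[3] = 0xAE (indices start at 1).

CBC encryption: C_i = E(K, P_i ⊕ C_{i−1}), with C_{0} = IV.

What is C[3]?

C[3] = 0xD8

C[1]: P[1] ⊕ 0x4B = 0x27; E(K, 0x27) = 0x3B.
C[2]: P[2] ⊕ 0x3B = 0x76; E(K, 0x76) = 0x6A.
C[3]: P[3] ⊕ 0x6A = 0xC4; E(K, 0xC4) = 0xD8.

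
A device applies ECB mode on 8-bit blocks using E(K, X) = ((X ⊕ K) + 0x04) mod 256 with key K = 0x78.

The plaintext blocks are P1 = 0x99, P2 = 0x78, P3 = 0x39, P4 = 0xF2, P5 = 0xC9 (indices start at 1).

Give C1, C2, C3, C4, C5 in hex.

ECB encryption: C_i = E(K, P_i).
C1: E(K, 0x99) = 0xE5.
C2: E(K, 0x78) = 0x04.
C3: E(K, 0x39) = 0x45.
C4: E(K, 0xF2) = 0x8E.
C5: E(K, 0xC9) = 0xB5.

C1 = 0xE5, C2 = 0x04, C3 = 0x45, C4 = 0x8E, C5 = 0xB5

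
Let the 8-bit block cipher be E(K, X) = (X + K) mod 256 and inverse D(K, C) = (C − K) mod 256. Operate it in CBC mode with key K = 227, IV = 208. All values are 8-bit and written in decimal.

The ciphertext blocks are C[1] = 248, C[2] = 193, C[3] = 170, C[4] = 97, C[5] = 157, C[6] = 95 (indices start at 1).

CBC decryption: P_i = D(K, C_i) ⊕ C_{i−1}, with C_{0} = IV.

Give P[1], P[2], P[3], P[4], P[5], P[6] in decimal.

P[1] = 197, P[2] = 38, P[3] = 6, P[4] = 212, P[5] = 219, P[6] = 225

P[1]: D(K, 248) = 21; 21 ⊕ 208 = 197.
P[2]: D(K, 193) = 222; 222 ⊕ 248 = 38.
P[3]: D(K, 170) = 199; 199 ⊕ 193 = 6.
P[4]: D(K, 97) = 126; 126 ⊕ 170 = 212.
P[5]: D(K, 157) = 186; 186 ⊕ 97 = 219.
P[6]: D(K, 95) = 124; 124 ⊕ 157 = 225.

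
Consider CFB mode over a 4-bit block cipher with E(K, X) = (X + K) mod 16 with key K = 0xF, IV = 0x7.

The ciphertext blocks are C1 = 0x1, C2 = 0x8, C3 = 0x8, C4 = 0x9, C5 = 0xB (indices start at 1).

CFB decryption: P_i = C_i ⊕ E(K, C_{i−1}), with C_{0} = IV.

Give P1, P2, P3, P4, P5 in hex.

P1: E(K, 0x7) = 0x6; 0x1 ⊕ 0x6 = 0x7.
P2: E(K, 0x1) = 0x0; 0x8 ⊕ 0x0 = 0x8.
P3: E(K, 0x8) = 0x7; 0x8 ⊕ 0x7 = 0xF.
P4: E(K, 0x8) = 0x7; 0x9 ⊕ 0x7 = 0xE.
P5: E(K, 0x9) = 0x8; 0xB ⊕ 0x8 = 0x3.

P1 = 0x7, P2 = 0x8, P3 = 0xF, P4 = 0xE, P5 = 0x3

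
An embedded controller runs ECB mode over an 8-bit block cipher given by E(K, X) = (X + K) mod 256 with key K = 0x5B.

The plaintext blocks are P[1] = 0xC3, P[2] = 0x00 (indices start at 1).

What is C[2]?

C[2] = 0x5B

ECB encryption: C_i = E(K, P_i).
C[2]: E(K, 0x00) = 0x5B.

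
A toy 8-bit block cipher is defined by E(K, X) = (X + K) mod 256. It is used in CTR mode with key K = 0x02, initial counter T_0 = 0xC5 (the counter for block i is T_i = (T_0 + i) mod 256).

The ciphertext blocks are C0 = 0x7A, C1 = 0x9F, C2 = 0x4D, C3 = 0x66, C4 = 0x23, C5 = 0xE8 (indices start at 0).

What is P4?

P4 = 0xE8

CTR decryption: S_i = E(K, T_i) where T_i is the counter for block i; P_i = C_i ⊕ S_i.
P4: T = 0xC9, S = E(K, T) = 0xCB; 0x23 ⊕ 0xCB = 0xE8.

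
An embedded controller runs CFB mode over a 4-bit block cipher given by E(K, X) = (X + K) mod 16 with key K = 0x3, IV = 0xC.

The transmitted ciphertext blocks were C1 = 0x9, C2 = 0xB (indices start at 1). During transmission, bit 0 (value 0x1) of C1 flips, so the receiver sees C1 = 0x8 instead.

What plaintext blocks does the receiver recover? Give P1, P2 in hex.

P1 = 0x7, P2 = 0x0

CFB decryption: P_i = C_i ⊕ E(K, C_{i−1}), with C_{0} = IV.
Only C1 changed, to 0x8. In CFB, a change in C_i flips the same bit in P_i and garbles P_{i+1}. Decrypting the received ciphertext:
P1: E(K, 0xC) = 0xF; 0x8 ⊕ 0xF = 0x7.
P2: E(K, 0x8) = 0xB; 0xB ⊕ 0xB = 0x0.
Blocks that differ from the original plaintext: P1, P2.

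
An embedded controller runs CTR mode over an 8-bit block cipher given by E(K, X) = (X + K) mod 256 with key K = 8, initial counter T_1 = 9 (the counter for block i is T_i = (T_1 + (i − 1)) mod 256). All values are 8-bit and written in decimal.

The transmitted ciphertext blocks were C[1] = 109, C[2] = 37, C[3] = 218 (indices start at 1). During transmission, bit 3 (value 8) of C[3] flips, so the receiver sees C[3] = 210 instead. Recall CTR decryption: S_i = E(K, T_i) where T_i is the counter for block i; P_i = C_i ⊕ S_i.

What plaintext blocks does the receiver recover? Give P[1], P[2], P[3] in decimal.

P[1] = 124, P[2] = 55, P[3] = 193

Only C[3] changed, to 210. In CTR, a change in C_i flips the same bit in P_i only; the keystream is unaffected. Decrypting the received ciphertext:
P[1]: T = 9, S = E(K, T) = 17; 109 ⊕ 17 = 124.
P[2]: T = 10, S = E(K, T) = 18; 37 ⊕ 18 = 55.
P[3]: T = 11, S = E(K, T) = 19; 210 ⊕ 19 = 193.
Blocks that differ from the original plaintext: P[3].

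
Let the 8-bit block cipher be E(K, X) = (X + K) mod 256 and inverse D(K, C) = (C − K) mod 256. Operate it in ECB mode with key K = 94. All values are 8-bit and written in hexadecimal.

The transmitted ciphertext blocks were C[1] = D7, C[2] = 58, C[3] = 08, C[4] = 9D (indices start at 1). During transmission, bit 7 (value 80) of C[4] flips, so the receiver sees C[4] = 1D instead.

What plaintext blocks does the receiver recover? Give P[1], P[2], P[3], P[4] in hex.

P[1] = 43, P[2] = C4, P[3] = 74, P[4] = 89

ECB decryption: P_i = D(K, C_i).
Only C[4] changed, to 1D. In ECB, a change in C_i affects only P_i. Decrypting the received ciphertext:
P[1]: D(K, D7) = 43.
P[2]: D(K, 58) = C4.
P[3]: D(K, 08) = 74.
P[4]: D(K, 1D) = 89.
Blocks that differ from the original plaintext: P[4].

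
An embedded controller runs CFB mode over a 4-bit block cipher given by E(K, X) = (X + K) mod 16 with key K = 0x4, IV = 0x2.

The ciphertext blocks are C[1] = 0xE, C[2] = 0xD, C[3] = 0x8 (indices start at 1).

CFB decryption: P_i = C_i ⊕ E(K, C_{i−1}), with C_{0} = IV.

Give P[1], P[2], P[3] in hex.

P[1]: E(K, 0x2) = 0x6; 0xE ⊕ 0x6 = 0x8.
P[2]: E(K, 0xE) = 0x2; 0xD ⊕ 0x2 = 0xF.
P[3]: E(K, 0xD) = 0x1; 0x8 ⊕ 0x1 = 0x9.

P[1] = 0x8, P[2] = 0xF, P[3] = 0x9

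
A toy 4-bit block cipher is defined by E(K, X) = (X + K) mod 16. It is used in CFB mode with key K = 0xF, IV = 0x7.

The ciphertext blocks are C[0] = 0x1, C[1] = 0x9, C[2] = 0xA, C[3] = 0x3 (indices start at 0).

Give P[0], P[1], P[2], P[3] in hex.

CFB decryption: P_i = C_i ⊕ E(K, C_{i−1}), with C_{−1} = IV.
P[0]: E(K, 0x7) = 0x6; 0x1 ⊕ 0x6 = 0x7.
P[1]: E(K, 0x1) = 0x0; 0x9 ⊕ 0x0 = 0x9.
P[2]: E(K, 0x9) = 0x8; 0xA ⊕ 0x8 = 0x2.
P[3]: E(K, 0xA) = 0x9; 0x3 ⊕ 0x9 = 0xA.

P[0] = 0x7, P[1] = 0x9, P[2] = 0x2, P[3] = 0xA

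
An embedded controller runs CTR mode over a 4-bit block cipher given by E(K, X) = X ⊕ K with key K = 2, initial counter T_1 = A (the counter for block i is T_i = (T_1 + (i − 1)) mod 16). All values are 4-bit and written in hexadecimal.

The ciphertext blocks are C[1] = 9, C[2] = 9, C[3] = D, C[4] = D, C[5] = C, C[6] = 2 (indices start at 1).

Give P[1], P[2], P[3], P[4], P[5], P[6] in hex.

CTR decryption: S_i = E(K, T_i) where T_i is the counter for block i; P_i = C_i ⊕ S_i.
P[1]: T = A, S = E(K, T) = 8; 9 ⊕ 8 = 1.
P[2]: T = B, S = E(K, T) = 9; 9 ⊕ 9 = 0.
P[3]: T = C, S = E(K, T) = E; D ⊕ E = 3.
P[4]: T = D, S = E(K, T) = F; D ⊕ F = 2.
P[5]: T = E, S = E(K, T) = C; C ⊕ C = 0.
P[6]: T = F, S = E(K, T) = D; 2 ⊕ D = F.

P[1] = 1, P[2] = 0, P[3] = 3, P[4] = 2, P[5] = 0, P[6] = F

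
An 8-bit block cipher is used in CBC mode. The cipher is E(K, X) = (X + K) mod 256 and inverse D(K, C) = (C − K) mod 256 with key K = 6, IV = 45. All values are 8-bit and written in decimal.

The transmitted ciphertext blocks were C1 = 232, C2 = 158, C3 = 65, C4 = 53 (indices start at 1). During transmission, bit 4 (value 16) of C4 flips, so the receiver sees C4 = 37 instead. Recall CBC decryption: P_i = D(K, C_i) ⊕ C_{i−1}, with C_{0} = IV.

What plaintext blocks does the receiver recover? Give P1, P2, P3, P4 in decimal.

P1 = 207, P2 = 112, P3 = 165, P4 = 94

Only C4 changed, to 37. In CBC, a change in C_i garbles P_i and flips the same bit in P_{i+1}. Decrypting the received ciphertext:
P1: D(K, 232) = 226; 226 ⊕ 45 = 207.
P2: D(K, 158) = 152; 152 ⊕ 232 = 112.
P3: D(K, 65) = 59; 59 ⊕ 158 = 165.
P4: D(K, 37) = 31; 31 ⊕ 65 = 94.
Blocks that differ from the original plaintext: P4.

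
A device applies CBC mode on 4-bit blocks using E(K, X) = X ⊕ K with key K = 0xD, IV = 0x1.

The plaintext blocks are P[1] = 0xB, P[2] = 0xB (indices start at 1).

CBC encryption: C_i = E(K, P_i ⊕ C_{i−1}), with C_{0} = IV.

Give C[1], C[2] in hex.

C[1]: P[1] ⊕ 0x1 = 0xA; E(K, 0xA) = 0x7.
C[2]: P[2] ⊕ 0x7 = 0xC; E(K, 0xC) = 0x1.

C[1] = 0x7, C[2] = 0x1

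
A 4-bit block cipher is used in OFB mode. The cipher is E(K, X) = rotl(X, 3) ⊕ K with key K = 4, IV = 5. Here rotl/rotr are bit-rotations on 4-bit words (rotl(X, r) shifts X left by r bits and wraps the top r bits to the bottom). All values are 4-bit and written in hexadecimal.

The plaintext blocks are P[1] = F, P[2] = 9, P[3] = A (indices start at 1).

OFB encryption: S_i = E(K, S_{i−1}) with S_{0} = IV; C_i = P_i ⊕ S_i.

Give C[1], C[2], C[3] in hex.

C[1]: S = E(K, 5) = E; F ⊕ E = 1.
C[2]: S = E(K, E) = 3; 9 ⊕ 3 = A.
C[3]: S = E(K, 3) = D; A ⊕ D = 7.

C[1] = 1, C[2] = A, C[3] = 7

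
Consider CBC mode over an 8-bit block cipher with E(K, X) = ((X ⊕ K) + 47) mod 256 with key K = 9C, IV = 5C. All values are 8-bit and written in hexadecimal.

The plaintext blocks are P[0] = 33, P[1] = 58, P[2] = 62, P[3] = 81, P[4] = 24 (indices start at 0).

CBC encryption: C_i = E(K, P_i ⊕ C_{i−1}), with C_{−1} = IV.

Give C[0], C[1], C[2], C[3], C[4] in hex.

C[0] = 3A, C[1] = 45, C[2] = 02, C[3] = 66, C[4] = 25

C[0]: P[0] ⊕ 5C = 6F; E(K, 6F) = 3A.
C[1]: P[1] ⊕ 3A = 62; E(K, 62) = 45.
C[2]: P[2] ⊕ 45 = 27; E(K, 27) = 02.
C[3]: P[3] ⊕ 02 = 83; E(K, 83) = 66.
C[4]: P[4] ⊕ 66 = 42; E(K, 42) = 25.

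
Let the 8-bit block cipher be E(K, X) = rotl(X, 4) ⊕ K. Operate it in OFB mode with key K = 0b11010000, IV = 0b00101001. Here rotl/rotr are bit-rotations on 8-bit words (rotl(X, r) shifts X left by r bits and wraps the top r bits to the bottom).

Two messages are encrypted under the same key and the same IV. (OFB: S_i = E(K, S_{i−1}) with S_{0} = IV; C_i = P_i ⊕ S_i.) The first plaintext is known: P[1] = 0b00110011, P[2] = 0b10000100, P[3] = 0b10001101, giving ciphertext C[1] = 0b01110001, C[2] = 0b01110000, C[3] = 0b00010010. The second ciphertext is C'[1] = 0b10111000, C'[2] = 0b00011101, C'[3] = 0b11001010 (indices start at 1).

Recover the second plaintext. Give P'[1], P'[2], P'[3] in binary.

P'[1] = 0b11111010, P'[2] = 0b11101001, P'[3] = 0b01010101

In OFB with a reused IV, both messages share the same keystream S_i, so C_i ⊕ C'_i = P_i ⊕ P'_i and thus P'_i = P_i ⊕ C_i ⊕ C'_i.
P'[1]: 0b00110011 ⊕ 0b01110001 ⊕ 0b10111000 = 0b11111010.
P'[2]: 0b10000100 ⊕ 0b01110000 ⊕ 0b00011101 = 0b11101001.
P'[3]: 0b10001101 ⊕ 0b00010010 ⊕ 0b11001010 = 0b01010101.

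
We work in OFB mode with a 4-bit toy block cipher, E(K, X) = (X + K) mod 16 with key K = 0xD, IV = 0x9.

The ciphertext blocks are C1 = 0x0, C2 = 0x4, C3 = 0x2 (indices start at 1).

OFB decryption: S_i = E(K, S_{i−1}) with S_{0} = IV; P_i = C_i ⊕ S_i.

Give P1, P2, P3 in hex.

P1: S = E(K, 0x9) = 0x6; 0x0 ⊕ 0x6 = 0x6.
P2: S = E(K, 0x6) = 0x3; 0x4 ⊕ 0x3 = 0x7.
P3: S = E(K, 0x3) = 0x0; 0x2 ⊕ 0x0 = 0x2.

P1 = 0x6, P2 = 0x7, P3 = 0x2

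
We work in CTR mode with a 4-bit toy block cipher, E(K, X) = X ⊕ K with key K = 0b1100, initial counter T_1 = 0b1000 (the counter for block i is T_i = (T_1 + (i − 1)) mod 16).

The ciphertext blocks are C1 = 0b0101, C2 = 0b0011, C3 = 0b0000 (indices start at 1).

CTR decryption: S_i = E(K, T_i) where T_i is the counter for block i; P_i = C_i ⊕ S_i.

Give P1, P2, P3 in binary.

P1 = 0b0001, P2 = 0b0110, P3 = 0b0110

P1: T = 0b1000, S = E(K, T) = 0b0100; 0b0101 ⊕ 0b0100 = 0b0001.
P2: T = 0b1001, S = E(K, T) = 0b0101; 0b0011 ⊕ 0b0101 = 0b0110.
P3: T = 0b1010, S = E(K, T) = 0b0110; 0b0000 ⊕ 0b0110 = 0b0110.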